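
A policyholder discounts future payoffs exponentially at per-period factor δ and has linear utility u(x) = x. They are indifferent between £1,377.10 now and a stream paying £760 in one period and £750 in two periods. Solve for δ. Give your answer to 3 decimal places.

Present value of the stream is 760·δ + 750·δ². Indifference gives 760δ + 750δ² = 1377.10.
Rearranged: 750δ² + 760δ − 1377.10 = 0.
δ = (−760 + √(760² + 4·750·1377.10)) / (2·750) = (−760 + √4708900.00) / 1500 ≈ 0.940.

δ ≈ 0.940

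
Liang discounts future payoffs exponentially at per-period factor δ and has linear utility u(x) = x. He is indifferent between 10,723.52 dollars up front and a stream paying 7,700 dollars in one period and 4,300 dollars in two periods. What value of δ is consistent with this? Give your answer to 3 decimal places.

Present value of the stream is 7700·δ + 4300·δ². Indifference gives 7700δ + 4300δ² = 10723.52.
So 4300δ² + 7700δ − 10723.52 = 0.
By the quadratic formula (taking the positive root), δ = (−7700 + √243734544.00) / 8600 ≈ 0.920.

δ ≈ 0.920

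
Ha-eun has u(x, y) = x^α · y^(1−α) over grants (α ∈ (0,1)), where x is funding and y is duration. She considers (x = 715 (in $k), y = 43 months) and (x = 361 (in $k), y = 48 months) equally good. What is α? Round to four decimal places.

Set the two utilities equal: 715^α·43^(1−α) = 361^α·48^(1−α).
Rearrange to (715/361)^α = (48/43)^(1−α) and take logs: α·0.6834046 = (1−α)·0.1100009.
With A = 0.6834046 and B = 0.1100009: α·A = (1−α)·B, so α = B/(A+B) = 0.1100009/0.7934055 ≈ 0.1386.

α ≈ 0.1386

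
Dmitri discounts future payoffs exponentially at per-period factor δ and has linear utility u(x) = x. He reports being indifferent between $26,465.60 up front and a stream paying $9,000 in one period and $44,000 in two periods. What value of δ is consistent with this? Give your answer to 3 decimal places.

δ ≈ 0.680

Present value of the stream is 9000·δ + 44000·δ². Indifference gives 9000δ + 44000δ² = 26465.60.
So 44000δ² + 9000δ − 26465.60 = 0.
δ = (−9000 + √(9000² + 4·44000·26465.60)) / (2·44000) = (−9000 + √4738945600.00) / 88000 ≈ 0.680.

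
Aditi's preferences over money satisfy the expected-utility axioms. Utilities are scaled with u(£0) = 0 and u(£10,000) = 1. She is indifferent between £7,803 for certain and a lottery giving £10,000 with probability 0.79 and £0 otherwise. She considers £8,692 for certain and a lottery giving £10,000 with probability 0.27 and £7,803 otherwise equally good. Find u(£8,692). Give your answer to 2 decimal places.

From the first indifference, u(£7,803) = 0.79·u(£10,000) + 0.21·u(£0) = 0.79·1 + 0.21·0 = 0.79.
The second indifference gives u(£8,692) = 0.27·u(£10,000) + 0.73·u(£7,803) = 0.27·1.00 + 0.73·0.79 = 0.8467.

0.85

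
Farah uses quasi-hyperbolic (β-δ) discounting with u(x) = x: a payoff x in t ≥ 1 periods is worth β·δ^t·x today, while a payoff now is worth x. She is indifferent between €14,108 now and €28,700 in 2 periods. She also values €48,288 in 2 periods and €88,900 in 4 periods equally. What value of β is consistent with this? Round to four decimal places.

Both payoffs in the second observation are in the future, so β drops out: δ^2·48288 = δ^4·88900 ⇒ δ^2 = 48288/88900 = 0.54317, so δ = 0.73700.
Now use the now-vs-future pair: 14108 = β·δ^2·28700 gives β = 14108/(0.54317·28700) ≈ 0.9050.

β ≈ 0.9050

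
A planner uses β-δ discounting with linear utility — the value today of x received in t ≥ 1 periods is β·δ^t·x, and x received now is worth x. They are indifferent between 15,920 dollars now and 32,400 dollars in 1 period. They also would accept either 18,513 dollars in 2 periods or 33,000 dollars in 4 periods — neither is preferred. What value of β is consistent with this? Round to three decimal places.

From the later pair, β·δ^2·18513 = β·δ^4·33000; dividing through, δ^2 = 18513/33000 = 0.56100, so δ = 0.74900.
Substituting δ into 15920 = β·δ·32400: β = 15920/(24267.578) ≈ 0.656.

β ≈ 0.656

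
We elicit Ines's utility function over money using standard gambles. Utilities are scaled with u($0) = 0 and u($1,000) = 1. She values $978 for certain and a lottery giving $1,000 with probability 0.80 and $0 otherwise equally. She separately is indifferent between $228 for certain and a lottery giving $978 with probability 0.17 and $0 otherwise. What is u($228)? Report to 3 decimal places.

From the first indifference, u($978) = 0.80·u($1,000) + 0.20·u($0) = 0.80·1 + 0.20·0 = 0.80.
Then u($228) = 0.17·u($978) + 0.83·u($0) = 0.17·0.80 + 0.83·0.00 = 0.1360.

0.136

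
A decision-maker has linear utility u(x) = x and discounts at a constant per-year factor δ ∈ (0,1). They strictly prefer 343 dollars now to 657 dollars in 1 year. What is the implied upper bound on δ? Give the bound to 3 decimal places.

δ < 0.522

The preference means 343 > δ·657.
So δ < 343/657 = 0.52207.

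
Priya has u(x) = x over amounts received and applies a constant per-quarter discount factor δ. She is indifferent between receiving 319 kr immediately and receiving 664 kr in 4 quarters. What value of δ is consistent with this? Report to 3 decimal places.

δ ≈ 0.833

The payoff in 4 quarters is discounted by δ^4, so u(319) = δ^4·u(664) and δ^4 = u(319)/u(664).
With u(x) = x: δ^4 = 319/664 = 0.48042.
Taking the 4th root: δ = 0.48042^(1/4) ≈ 0.833.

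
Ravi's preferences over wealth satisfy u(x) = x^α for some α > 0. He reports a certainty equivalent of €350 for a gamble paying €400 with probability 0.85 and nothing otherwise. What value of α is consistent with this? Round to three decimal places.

Since u(0) = 0, the lottery's EU is 0.85·400^α.
Equating: 350^α = 0.85·400^α, i.e. 0.8750^α = 0.85.
Take logs: α = ln 0.85 / ln(350/400) ≈ 1.21708.

α ≈ 1.217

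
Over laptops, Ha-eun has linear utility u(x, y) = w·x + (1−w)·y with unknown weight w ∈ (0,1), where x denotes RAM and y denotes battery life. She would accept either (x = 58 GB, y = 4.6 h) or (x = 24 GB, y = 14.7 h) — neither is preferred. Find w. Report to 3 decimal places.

w = 0.229

u(58,4.6) = u(24,14.7) means w·58 + (1−w)·4.6 = w·24 + (1−w)·14.7.
w·(58−24) = (1−w)·(14.7−4.6), i.e. w·34 = (1−w)·10.1.
So w/(1−w) = 10.1/34 = 0.2971, giving w = 10.1/(34+10.1) = 0.229.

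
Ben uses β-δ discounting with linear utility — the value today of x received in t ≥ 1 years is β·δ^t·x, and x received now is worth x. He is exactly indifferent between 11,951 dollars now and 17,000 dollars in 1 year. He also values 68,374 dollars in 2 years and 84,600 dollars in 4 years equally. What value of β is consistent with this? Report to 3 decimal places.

β ≈ 0.782

Both payoffs in the second observation are in the future, so β drops out: δ^2·68374 = δ^4·84600 ⇒ δ^2 = 68374/84600 = 0.80820, so δ = 0.89900.
The first indifference: 11951 = β·δ·17000, so β = 11951/(δ·17000) = 11951/(0.89900·17000) ≈ 0.782.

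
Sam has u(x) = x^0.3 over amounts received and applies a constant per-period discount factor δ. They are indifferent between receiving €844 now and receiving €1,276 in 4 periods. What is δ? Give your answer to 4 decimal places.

δ ≈ 0.9695

The payoff in 4 periods is discounted by δ^4, so u(844) = δ^4·u(1276) and δ^4 = u(844)/u(1276).
With u(x) = x^0.3: δ^4 = 844^0.3/1276^0.3 = (844/1276)^0.3 = 0.88338.
Hence δ = (0.88338)^(1/4) = 0.969476.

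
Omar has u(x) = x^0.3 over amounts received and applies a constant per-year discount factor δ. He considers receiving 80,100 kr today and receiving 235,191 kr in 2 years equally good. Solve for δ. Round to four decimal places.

Indifference means u(80100) = δ^2 · u(235191), so δ^2 = u(80100)/u(235191).
With u(x) = x^0.3: δ^2 = 80100^0.3/235191^0.3 = (80100/235191)^0.3 = 0.72387.
So δ = 0.72387^(1/2) ≈ 0.8508.

δ ≈ 0.8508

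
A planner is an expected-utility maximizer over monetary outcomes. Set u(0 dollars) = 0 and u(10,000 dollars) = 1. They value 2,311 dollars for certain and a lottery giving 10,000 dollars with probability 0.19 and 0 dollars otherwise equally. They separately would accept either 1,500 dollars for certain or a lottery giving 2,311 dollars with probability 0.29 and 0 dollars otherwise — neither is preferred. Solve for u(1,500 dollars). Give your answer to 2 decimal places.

0.06

From the first indifference, u(2,311 dollars) = 0.19·u(10,000 dollars) + 0.81·u(0 dollars) = 0.19·1 + 0.81·0 = 0.19.
Chaining: u(1,500 dollars) = 0.29·0.19 + 0.71·0.00 = 0.0551.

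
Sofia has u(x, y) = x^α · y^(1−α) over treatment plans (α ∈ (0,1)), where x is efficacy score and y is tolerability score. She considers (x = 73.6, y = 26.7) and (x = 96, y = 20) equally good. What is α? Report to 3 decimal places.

α ≈ 0.521

Indifference: 73.6^α · 26.7^(1−α) = 96^α · 20^(1−α).
Taking logs: α·ln 73.6 + (1−α)·ln 26.7 = α·ln 96 + (1−α)·ln 20, i.e. α·-0.265703 = (1−α)·-0.288931.
Thus α·(-0.554634) = -0.288931, so α = -0.288931/-0.554634 ≈ 0.521.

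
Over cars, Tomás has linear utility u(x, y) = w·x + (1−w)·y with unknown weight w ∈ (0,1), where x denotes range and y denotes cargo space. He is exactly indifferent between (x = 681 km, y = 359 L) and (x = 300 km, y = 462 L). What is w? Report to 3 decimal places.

u(681,359) = u(300,462) means w·681 + (1−w)·359 = w·300 + (1−w)·462.
Rearranging, 381·w − 103·(1−w) = 0.
The marginal rate of substitution is 103/381, so w = 103/(381+103) = 0.213.

w = 0.213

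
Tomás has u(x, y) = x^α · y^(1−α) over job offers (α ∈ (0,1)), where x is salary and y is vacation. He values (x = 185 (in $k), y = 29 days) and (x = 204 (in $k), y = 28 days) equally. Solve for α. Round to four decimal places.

α ≈ 0.2641

Set the two utilities equal: 185^α·29^(1−α) = 204^α·28^(1−α).
Rearrange to (185/204)^α = (28/29)^(1−α) and take logs: α·-0.0977642 = (1−α)·-0.0350913.
Thus α·(-0.1328555) = -0.0350913, so α = -0.0350913/-0.1328555 ≈ 0.2641.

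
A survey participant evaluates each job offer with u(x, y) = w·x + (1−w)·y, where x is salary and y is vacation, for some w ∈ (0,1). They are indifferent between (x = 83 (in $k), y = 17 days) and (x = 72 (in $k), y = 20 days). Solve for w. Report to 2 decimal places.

u(83,17) = u(72,20) means w·83 + (1−w)·17 = w·72 + (1−w)·20.
Rearranging, 11·w − 3·(1−w) = 0.
The marginal rate of substitution is 3/11, so w = 3/(11+3) = 0.21.

w = 0.21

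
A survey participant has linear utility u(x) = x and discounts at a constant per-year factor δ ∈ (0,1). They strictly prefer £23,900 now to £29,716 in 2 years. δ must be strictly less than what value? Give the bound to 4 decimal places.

Comparing present values: 23900 > δ^2·29716.
Hence δ^2 < 23900/29716 = 0.80428, and x ↦ x^(1/2) is increasing on (0,∞).
δ < 0.80428^(1/2) = 0.8968.

δ < 0.8968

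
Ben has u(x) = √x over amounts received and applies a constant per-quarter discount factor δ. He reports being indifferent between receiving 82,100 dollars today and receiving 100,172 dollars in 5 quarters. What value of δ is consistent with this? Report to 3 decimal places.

δ ≈ 0.980

Indifference means u(82100) = δ^5 · u(100172), so δ^5 = u(82100)/u(100172).
With u(x) = √x: δ^5 = √82100/√100172 = √(82100/100172) = 0.90531.
Taking the 5th root: δ = 0.90531^(1/5) ≈ 0.980.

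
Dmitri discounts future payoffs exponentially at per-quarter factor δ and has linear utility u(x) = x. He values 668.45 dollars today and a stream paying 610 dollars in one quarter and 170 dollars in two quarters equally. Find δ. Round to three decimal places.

δ ≈ 0.880

The stream is worth 610δ + 170δ² today, so 610δ + 170δ² = 668.45.
Rearranged: 170δ² + 610δ − 668.45 = 0.
The positive root is δ = [−610 + √(610² + 4·170·668.45)] / (2·170) = (−610 + 909.201)/340 ≈ 0.880.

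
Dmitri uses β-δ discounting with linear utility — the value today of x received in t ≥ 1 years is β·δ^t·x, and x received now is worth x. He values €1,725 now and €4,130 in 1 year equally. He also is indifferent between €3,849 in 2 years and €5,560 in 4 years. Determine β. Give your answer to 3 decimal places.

β ≈ 0.502

The second indifference involves only future payoffs, so β cancels: β·δ^2·3849 = β·δ^4·5560, giving δ^2 = 3849/5560 = 0.69227, so δ = 0.83203.
The first indifference: 1725 = β·δ·4130, so β = 1725/(δ·4130) = 1725/(0.83203·4130) ≈ 0.502.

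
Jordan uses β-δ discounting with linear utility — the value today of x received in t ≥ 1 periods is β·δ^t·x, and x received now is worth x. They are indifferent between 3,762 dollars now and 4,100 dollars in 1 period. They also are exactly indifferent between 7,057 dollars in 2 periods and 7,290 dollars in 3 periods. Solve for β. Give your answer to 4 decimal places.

From the later pair, β·δ^2·7057 = β·δ^3·7290; dividing through, δ = 7057/7290 = 0.96804.
The first indifference: 3762 = β·δ·4100, so β = 3762/(δ·4100) = 3762/(0.96804·4100) ≈ 0.9479.

β ≈ 0.9479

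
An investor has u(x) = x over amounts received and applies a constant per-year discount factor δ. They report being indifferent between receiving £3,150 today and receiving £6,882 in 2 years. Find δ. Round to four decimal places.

δ ≈ 0.6765

Indifference means u(3150) = δ^2 · u(6882), so δ^2 = u(3150)/u(6882).
With u(x) = x: δ^2 = 3150/6882 = 0.45772.
So δ = 0.45772^(1/2) ≈ 0.6765.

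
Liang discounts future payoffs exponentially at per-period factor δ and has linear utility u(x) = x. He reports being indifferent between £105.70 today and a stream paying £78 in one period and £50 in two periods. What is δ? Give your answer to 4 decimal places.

The stream is worth 78δ + 50δ² today, so 78δ + 50δ² = 105.70.
Rearranged: 50δ² + 78δ − 105.70 = 0.
By the quadratic formula (taking the positive root), δ = (−78 + √27224.00) / 100 ≈ 0.8700.

δ ≈ 0.8700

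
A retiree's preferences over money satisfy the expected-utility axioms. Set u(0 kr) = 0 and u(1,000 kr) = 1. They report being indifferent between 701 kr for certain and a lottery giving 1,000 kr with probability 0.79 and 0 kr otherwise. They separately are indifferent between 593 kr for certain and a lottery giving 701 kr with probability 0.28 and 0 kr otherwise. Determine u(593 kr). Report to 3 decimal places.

The first gamble pins u(701 kr): it must equal 0.79·1 + 0.21·0 = 0.79.
Then u(593 kr) = 0.28·u(701 kr) + 0.72·u(0 kr) = 0.28·0.79 + 0.72·0.00 = 0.2212.

0.221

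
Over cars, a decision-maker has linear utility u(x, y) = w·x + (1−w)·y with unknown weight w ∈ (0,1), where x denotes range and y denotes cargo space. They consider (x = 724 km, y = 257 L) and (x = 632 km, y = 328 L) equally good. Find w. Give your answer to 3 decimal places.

w = 0.436

u(724,257) = u(632,328) means w·724 + (1−w)·257 = w·632 + (1−w)·328.
Rearranging, 92·w − 71·(1−w) = 0.
So w/(1−w) = 71/92 = 0.7717, giving w = 71/(92+71) = 0.436.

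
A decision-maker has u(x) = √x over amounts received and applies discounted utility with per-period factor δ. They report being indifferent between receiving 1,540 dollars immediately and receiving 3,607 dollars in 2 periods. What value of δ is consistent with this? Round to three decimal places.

δ ≈ 0.808

Indifference means u(1540) = δ^2 · u(3607), so δ^2 = u(1540)/u(3607).
With u(x) = √x: δ^2 = √1540/√3607 = √(1540/3607) = 0.65341.
Hence δ = (0.65341)^(1/2) = 0.80834.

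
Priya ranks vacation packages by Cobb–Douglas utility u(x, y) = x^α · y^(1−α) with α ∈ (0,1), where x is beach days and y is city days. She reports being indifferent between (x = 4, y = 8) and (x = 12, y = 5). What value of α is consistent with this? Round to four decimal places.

α ≈ 0.2996

The Cobb–Douglas utilities coincide, so 4^α·8^(1−α) = 12^α·5^(1−α).
Rearrange to (4/12)^α = (5/8)^(1−α) and take logs: α·-1.0986123 = (1−α)·-0.4700036.
So α/(1−α) = (-0.4700036)/(-1.0986123) = 0.4278157, and α = 0.4278157/1.4278157 ≈ 0.2996.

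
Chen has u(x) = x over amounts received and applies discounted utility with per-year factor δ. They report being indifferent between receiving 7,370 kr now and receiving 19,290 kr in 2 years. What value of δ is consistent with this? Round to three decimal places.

Indifference means u(7370) = δ^2 · u(19290), so δ^2 = u(7370)/u(19290).
With u(x) = x: δ^2 = 7370/19290 = 0.38206.
Taking the square root: δ = 0.38206^(1/2) ≈ 0.618.

δ ≈ 0.618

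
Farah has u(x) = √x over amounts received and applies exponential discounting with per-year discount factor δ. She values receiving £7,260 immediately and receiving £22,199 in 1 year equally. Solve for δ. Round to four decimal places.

The payoff in 1 year is discounted by δ, so u(7260) = δ·u(22199) and δ = u(7260)/u(22199).
With u(x) = √x: δ = √7260/√22199 = √(7260/22199) = 0.57188.

δ ≈ 0.5719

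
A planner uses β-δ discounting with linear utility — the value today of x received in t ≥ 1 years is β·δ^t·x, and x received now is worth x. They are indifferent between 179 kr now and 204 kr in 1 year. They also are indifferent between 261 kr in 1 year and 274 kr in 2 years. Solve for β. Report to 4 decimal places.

β ≈ 0.9212

Both payoffs in the second observation are in the future, so β drops out: δ^1·261 = δ^2·274 ⇒ δ = 261/274 = 0.95255.
Now use the now-vs-future pair: 179 = β·δ·204 gives β = 179/(0.95255·204) ≈ 0.9212.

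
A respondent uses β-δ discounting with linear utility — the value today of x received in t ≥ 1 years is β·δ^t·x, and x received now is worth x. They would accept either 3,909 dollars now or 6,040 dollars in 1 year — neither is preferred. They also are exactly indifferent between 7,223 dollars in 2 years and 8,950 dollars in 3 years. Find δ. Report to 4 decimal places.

From the later pair, β·δ^2·7223 = β·δ^3·8950; dividing through, δ = 7223/8950 = 0.80704.

δ ≈ 0.8070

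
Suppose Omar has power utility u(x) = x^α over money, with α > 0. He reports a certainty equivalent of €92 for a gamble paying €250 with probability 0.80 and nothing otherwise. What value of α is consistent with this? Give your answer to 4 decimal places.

α ≈ 0.2232

Since u(0) = 0, the lottery's EU is 0.80·250^α.
Equating: 92^α = 0.80·250^α, i.e. 0.3680^α = 0.80.
Taking logs: α·ln(92/250) = ln(0.80), so α = -0.2231436 / -0.9996723 ≈ 0.2232.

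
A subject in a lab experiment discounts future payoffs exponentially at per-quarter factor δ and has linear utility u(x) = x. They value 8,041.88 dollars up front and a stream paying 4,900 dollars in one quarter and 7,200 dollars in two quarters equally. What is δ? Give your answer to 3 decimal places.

The stream is worth 4900δ + 7200δ² today, so 4900δ + 7200δ² = 8041.88.
That is, 7200δ² + 4900δ − 8041.88 = 0, a quadratic in δ.
The positive root is δ = [−4900 + √(4900² + 4·7200·8041.88)] / (2·7200) = (−4900 + 15988.000)/14400 ≈ 0.770.

δ ≈ 0.770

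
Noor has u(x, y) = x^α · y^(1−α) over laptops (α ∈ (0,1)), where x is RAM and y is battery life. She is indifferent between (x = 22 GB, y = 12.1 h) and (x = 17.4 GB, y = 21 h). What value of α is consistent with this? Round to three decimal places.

Set the two utilities equal: 22^α·12.1^(1−α) = 17.4^α·21^(1−α).
(22/17.4)^α = (21/12.1)^(1−α); take logs: α·ln(22/17.4) = (1−α)·ln(21/12.1), i.e. α·0.234572 = (1−α)·0.551317.
Thus α·(0.785889) = 0.551317, so α = 0.551317/0.785889 ≈ 0.702.

α ≈ 0.702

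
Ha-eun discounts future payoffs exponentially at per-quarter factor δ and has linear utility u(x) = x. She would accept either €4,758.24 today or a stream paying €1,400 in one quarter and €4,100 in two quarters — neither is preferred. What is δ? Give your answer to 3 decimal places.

The stream is worth 1400δ + 4100δ² today, so 1400δ + 4100δ² = 4758.24.
That is, 4100δ² + 1400δ − 4758.24 = 0, a quadratic in δ.
By the quadratic formula (taking the positive root), δ = (−1400 + √79995136.00) / 8200 ≈ 0.920.

δ ≈ 0.920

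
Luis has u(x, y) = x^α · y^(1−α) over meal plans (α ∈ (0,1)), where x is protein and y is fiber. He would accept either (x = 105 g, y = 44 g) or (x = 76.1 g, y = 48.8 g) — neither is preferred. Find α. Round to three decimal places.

The Cobb–Douglas utilities coincide, so 105^α·44^(1−α) = 76.1^α·48.8^(1−α).
(105/76.1)^α = (48.8/44)^(1−α); take logs: α·ln(105/76.1) = (1−α)·ln(48.8/44), i.e. α·0.321912 = (1−α)·0.103541.
Thus α·(0.425453) = 0.103541, so α = 0.103541/0.425453 ≈ 0.243.

α ≈ 0.243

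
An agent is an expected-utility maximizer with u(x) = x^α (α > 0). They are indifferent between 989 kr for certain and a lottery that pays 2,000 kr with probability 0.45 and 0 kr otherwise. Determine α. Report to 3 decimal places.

EU(lottery) = 0.45·2000^α + 0.55·0 = 0.45·2000^α.
Indifference: 989^α = 0.45·2000^α, so (989/2000)^α = 0.45.
α = ln(0.45) / ln(989/2000) = -0.798508/-0.704208 ≈ 1.134.

α ≈ 1.134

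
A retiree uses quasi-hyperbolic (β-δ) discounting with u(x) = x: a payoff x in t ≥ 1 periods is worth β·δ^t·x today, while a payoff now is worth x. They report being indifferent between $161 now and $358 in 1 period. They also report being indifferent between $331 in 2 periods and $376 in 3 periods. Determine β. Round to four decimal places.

β ≈ 0.5109

Both payoffs in the second observation are in the future, so β drops out: δ^2·331 = δ^3·376 ⇒ δ = 331/376 = 0.88032.
Now use the now-vs-future pair: 161 = β·δ·358 gives β = 161/(0.88032·358) ≈ 0.5109.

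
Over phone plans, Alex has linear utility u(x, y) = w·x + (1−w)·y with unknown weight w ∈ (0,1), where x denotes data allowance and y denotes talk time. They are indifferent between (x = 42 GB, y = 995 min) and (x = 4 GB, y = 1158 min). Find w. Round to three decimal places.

Indifference: w·42 + (1−w)·995 = w·4 + (1−w)·1158.
Rearranging, 38·w − 163·(1−w) = 0.
Hence w = 163/(38+163) = 163/201 = 0.811.

w = 0.811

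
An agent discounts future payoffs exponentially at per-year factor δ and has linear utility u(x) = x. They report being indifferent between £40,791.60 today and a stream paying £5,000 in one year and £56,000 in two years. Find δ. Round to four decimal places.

δ ≈ 0.8100

Equating present values: 40791.60 = 5000δ + 56000δ².
That is, 56000δ² + 5000δ − 40791.60 = 0, a quadratic in δ.
By the quadratic formula (taking the positive root), δ = (−5000 + √9162318400.00) / 112000 ≈ 0.8100.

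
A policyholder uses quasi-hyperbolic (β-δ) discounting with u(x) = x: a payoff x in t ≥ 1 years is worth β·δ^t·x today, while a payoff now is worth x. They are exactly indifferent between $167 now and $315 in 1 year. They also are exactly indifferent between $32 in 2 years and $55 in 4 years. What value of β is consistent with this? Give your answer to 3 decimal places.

β ≈ 0.695

The second indifference involves only future payoffs, so β cancels: β·δ^2·32 = β·δ^4·55, giving δ^2 = 32/55 = 0.58182, so δ = 0.76277.
Now use the now-vs-future pair: 167 = β·δ·315 gives β = 167/(0.76277·315) ≈ 0.695.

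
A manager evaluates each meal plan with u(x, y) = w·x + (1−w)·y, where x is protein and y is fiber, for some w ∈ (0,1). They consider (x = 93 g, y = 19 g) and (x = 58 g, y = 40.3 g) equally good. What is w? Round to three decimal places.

u(93,19) = u(58,40.3) means w·93 + (1−w)·19 = w·58 + (1−w)·40.3.
Rearranging, 35·w − 21.3·(1−w) = 0.
Hence w = 21.3/(35+21.3) = 21.3/56.3 = 0.378.

w = 0.378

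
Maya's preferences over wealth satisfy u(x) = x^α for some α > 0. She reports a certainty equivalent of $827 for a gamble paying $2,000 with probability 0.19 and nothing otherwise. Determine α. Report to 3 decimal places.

Since u(0) = 0, the lottery's EU is 0.19·2000^α.
Setting u(827) equal to that: 827^α = 0.19·2000^α ⇒ (827/2000)^α = 0.19.
Taking logs: α·ln(827/2000) = ln(0.19), so α = -1.660731 / -0.883098 ≈ 1.881.

α ≈ 1.881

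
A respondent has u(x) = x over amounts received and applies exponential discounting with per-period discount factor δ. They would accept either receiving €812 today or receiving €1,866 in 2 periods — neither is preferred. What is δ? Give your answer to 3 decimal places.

δ ≈ 0.660

Equating discounted utilities: u(812) = δ^2·u(1866) ⇒ δ^2 = u(812)/u(1866).
With u(x) = x: δ^2 = 812/1866 = 0.43516.
So δ = 0.43516^(1/2) ≈ 0.660.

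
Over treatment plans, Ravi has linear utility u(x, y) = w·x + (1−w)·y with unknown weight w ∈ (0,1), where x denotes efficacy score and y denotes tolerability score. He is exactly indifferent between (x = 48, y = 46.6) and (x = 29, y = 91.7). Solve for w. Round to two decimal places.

u(48,46.6) = u(29,91.7) means w·48 + (1−w)·46.6 = w·29 + (1−w)·91.7.
w·(48−29) = (1−w)·(91.7−46.6), i.e. w·19 = (1−w)·45.1.
The marginal rate of substitution is 45.1/19, so w = 45.1/(19+45.1) = 0.70.

w = 0.70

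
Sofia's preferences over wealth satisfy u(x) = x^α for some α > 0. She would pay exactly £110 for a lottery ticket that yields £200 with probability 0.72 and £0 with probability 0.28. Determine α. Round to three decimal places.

α ≈ 0.549

EU(lottery) = 0.72·200^α + 0.28·0 = 0.72·200^α.
Indifference: 110^α = 0.72·200^α, so (110/200)^α = 0.72.
α = ln(0.72) / ln(110/200) = -0.328504/-0.597837 ≈ 0.549.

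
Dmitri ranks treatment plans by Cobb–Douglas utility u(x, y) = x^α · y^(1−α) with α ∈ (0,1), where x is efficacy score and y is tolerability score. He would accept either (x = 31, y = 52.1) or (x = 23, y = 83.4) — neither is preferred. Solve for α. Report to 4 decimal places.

α ≈ 0.6118

Set the two utilities equal: 31^α·52.1^(1−α) = 23^α·83.4^(1−α).
Rearrange to (31/23)^α = (83.4/52.1)^(1−α) and take logs: α·0.2984930 = (1−α)·0.4704834.
So α/(1−α) = (0.4704834)/(0.2984930) = 1.5761958, and α = 1.5761958/2.5761958 ≈ 0.6118.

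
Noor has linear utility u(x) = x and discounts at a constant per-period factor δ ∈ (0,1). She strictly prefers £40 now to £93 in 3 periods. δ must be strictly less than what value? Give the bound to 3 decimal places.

The preference means 40 > δ^3·93.
So δ^3 < 40/93 = 0.43011; taking the cube root of both positive sides preserves the inequality.
δ < 0.43011^(1/3) = 0.755.

δ < 0.755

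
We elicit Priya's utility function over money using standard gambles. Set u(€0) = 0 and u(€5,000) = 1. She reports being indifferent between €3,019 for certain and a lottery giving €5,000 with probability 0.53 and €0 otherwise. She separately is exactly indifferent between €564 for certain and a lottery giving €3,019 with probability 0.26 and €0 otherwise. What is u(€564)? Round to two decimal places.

0.14

From the first indifference, u(€3,019) = 0.53·u(€5,000) + 0.47·u(€0) = 0.53·1 + 0.47·0 = 0.53.
The second indifference gives u(€564) = 0.26·u(€3,019) + 0.74·u(€0) = 0.26·0.53 + 0.74·0.00 = 0.1378.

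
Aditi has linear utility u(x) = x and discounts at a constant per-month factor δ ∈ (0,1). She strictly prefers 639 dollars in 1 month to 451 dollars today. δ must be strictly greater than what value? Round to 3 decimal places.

δ > 0.706

The preference means 451 < δ·639.
Dividing through by 639 gives δ > 0.70579.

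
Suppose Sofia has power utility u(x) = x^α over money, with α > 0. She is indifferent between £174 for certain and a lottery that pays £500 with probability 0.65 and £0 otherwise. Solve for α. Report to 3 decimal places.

α ≈ 0.408

The lottery's expected utility is 0.65·u(500) + 0.35·u(0) = 0.65·500^α (since u(0) = 0 for α > 0).
Indifference: 174^α = 0.65·500^α, so (174/500)^α = 0.65.
α = ln(0.65) / ln(174/500) = -0.430783/-1.055553 ≈ 0.408.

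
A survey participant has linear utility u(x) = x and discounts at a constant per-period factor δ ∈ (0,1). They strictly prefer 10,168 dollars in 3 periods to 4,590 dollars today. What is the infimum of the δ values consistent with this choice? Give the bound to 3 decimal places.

The preference means 4590 < δ^3·10168.
So δ^3 > 4590/10168 = 0.45142; taking the cube root of both positive sides preserves the inequality.
δ > (4590/10168)^(1/3) ≈ 0.767.

δ > 0.767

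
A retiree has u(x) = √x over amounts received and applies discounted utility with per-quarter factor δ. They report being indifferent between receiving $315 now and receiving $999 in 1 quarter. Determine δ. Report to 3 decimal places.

δ ≈ 0.562

Equating discounted utilities: u(315) = δ·u(999) ⇒ δ = u(315)/u(999).
Since u(x) = √x, δ = √(315/999) = 0.56153.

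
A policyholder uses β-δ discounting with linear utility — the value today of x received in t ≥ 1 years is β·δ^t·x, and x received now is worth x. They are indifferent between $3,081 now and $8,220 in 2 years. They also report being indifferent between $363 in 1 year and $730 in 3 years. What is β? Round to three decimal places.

The second indifference involves only future payoffs, so β cancels: β·δ^1·363 = β·δ^3·730, giving δ^2 = 363/730 = 0.49726, so δ = 0.70517.
The first indifference: 3081 = β·δ^2·8220, so β = 3081/(δ^2·8220) = 3081/(0.49726·8220) ≈ 0.754.

β ≈ 0.754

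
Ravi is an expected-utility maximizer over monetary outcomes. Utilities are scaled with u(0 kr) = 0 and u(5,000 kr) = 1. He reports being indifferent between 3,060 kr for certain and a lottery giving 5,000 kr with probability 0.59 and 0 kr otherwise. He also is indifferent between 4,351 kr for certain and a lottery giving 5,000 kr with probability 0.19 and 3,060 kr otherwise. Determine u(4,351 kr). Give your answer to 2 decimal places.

0.67

The first gamble pins u(3,060 kr): it must equal 0.59·1 + 0.41·0 = 0.59.
The second indifference gives u(4,351 kr) = 0.19·u(5,000 kr) + 0.81·u(3,060 kr) = 0.19·1.00 + 0.81·0.59 = 0.6679.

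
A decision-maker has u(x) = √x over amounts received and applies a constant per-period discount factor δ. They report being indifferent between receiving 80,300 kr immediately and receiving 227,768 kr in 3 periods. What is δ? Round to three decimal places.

The payoff in 3 periods is discounted by δ^3, so u(80300) = δ^3·u(227768) and δ^3 = u(80300)/u(227768).
Since u(x) = √x, δ^3 = √(80300/227768) = 0.59376.
Taking the cube root: δ = 0.59376^(1/3) ≈ 0.840.

δ ≈ 0.840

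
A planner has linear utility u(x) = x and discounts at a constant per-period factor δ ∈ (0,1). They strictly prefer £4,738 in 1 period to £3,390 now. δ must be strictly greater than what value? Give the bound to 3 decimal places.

δ > 0.715

Comparing present values: 3390 < δ·4738.
Dividing through by 4738 gives δ > 0.71549.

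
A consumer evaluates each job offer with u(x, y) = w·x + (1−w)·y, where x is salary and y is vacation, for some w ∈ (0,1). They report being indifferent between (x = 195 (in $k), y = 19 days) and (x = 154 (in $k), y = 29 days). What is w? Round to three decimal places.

w = 0.196

Equating utilities: w·195 + (1−w)·19 = w·154 + (1−w)·29.
Collecting terms: w·41 = (1−w)·10.
The marginal rate of substitution is 10/41, so w = 10/(41+10) = 0.196.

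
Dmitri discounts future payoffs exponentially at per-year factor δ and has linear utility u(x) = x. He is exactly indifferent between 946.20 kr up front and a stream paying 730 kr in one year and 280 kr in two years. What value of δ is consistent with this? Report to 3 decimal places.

The stream is worth 730δ + 280δ² today, so 730δ + 280δ² = 946.20.
Rearranged: 280δ² + 730δ − 946.20 = 0.
By the quadratic formula (taking the positive root), δ = (−730 + √1592644.00) / 560 ≈ 0.950.

δ ≈ 0.950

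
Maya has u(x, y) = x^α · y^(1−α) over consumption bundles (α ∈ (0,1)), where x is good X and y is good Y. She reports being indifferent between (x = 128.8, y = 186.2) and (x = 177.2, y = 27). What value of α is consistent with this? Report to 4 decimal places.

Set the two utilities equal: 128.8^α·186.2^(1−α) = 177.2^α·27^(1−α).
Taking logs: α·ln 128.8 + (1−α)·ln 186.2 = α·ln 177.2 + (1−α)·ln 27, i.e. α·-0.3190182 = (1−α)·-1.9309845.
With A = -0.3190182 and B = -1.9309845: α·A = (1−α)·B, so α = B/(A+B) = -1.9309845/-2.2500027 ≈ 0.8582.

α ≈ 0.8582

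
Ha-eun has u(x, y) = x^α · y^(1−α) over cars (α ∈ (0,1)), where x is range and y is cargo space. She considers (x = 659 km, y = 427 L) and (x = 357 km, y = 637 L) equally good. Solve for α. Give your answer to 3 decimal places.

Indifference: 659^α · 427^(1−α) = 357^α · 637^(1−α).
Rearrange to (659/357)^α = (637/427)^(1−α) and take logs: α·0.612988 = (1−α)·0.399986.
So α/(1−α) = (0.399986)/(0.612988) = 0.652518, and α = 0.652518/1.652518 ≈ 0.395.

α ≈ 0.395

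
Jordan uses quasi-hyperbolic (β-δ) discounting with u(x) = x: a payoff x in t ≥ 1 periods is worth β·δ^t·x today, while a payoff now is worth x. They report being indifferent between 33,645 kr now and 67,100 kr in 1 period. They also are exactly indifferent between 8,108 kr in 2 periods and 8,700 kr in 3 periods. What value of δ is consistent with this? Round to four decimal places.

The second indifference involves only future payoffs, so β cancels: β·δ^2·8108 = β·δ^3·8700, giving δ = 8108/8700 = 0.93195.

δ ≈ 0.9320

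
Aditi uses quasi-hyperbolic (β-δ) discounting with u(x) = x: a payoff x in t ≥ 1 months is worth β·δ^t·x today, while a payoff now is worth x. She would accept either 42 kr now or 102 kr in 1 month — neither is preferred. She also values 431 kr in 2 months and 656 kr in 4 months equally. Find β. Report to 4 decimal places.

β ≈ 0.5080

The second indifference involves only future payoffs, so β cancels: β·δ^2·431 = β·δ^4·656, giving δ^2 = 431/656 = 0.65701, so δ = 0.81056.
Substituting δ into 42 = β·δ·102: β = 42/(82.677) ≈ 0.5080.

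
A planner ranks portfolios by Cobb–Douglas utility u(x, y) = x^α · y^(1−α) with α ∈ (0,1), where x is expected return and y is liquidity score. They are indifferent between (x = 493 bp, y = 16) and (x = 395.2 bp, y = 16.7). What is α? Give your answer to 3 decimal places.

α ≈ 0.162

Indifference: 493^α · 16^(1−α) = 395.2^α · 16.7^(1−α).
(493/395.2)^α = (16.7/16)^(1−α); take logs: α·ln(493/395.2) = (1−α)·ln(16.7/16), i.e. α·0.221117 = (1−α)·0.042820.
So α/(1−α) = (0.042820)/(0.221117) = 0.193653, and α = 0.193653/1.193653 ≈ 0.162.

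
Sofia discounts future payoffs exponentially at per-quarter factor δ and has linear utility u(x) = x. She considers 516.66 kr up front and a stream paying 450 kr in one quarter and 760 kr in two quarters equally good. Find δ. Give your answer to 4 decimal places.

Present value of the stream is 450·δ + 760·δ². Indifference gives 450δ + 760δ² = 516.66.
Rearranged: 760δ² + 450δ − 516.66 = 0.
δ = (−450 + √(450² + 4·760·516.66)) / (2·760) = (−450 + √1773146.40) / 1520 ≈ 0.5800.

δ ≈ 0.5800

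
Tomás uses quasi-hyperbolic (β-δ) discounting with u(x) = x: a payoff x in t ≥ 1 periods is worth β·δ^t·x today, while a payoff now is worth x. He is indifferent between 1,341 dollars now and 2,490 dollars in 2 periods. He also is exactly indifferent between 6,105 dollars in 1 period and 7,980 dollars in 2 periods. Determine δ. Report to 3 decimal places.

δ ≈ 0.765

Both payoffs in the second observation are in the future, so β drops out: δ^1·6105 = δ^2·7980 ⇒ δ = 6105/7980 = 0.76504.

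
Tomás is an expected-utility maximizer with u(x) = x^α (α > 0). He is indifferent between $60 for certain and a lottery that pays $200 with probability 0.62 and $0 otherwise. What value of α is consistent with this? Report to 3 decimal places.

α ≈ 0.397

EU(lottery) = 0.62·200^α + 0.38·0 = 0.62·200^α.
Indifference: 60^α = 0.62·200^α, so (60/200)^α = 0.62.
Take logs: α = ln 0.62 / ln(60/200) ≈ 0.39705.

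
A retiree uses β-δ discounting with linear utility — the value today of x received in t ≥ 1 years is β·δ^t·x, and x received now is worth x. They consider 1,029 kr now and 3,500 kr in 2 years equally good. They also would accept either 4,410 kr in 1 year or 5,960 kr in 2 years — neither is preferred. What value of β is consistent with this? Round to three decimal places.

β ≈ 0.537

Both payoffs in the second observation are in the future, so β drops out: δ^1·4410 = δ^2·5960 ⇒ δ = 4410/5960 = 0.73993.
The first indifference: 1029 = β·δ^2·3500, so β = 1029/(δ^2·3500) = 1029/(0.54750·3500) ≈ 0.537.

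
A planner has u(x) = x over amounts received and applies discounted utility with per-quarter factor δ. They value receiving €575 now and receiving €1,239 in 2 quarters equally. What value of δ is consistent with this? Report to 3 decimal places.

The payoff in 2 quarters is discounted by δ^2, so u(575) = δ^2·u(1239) and δ^2 = u(575)/u(1239).
With u(x) = x: δ^2 = 575/1239 = 0.46408.
Taking the square root: δ = 0.46408^(1/2) ≈ 0.681.

δ ≈ 0.681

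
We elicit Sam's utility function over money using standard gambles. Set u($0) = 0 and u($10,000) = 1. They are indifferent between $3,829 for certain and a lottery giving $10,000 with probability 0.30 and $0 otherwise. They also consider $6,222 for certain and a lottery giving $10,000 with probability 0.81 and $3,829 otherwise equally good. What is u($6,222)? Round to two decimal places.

0.87

The first gamble pins u($3,829): it must equal 0.30·1 + 0.70·0 = 0.30.
Then u($6,222) = 0.81·u($10,000) + 0.19·u($3,829) = 0.81·1.00 + 0.19·0.30 = 0.8670.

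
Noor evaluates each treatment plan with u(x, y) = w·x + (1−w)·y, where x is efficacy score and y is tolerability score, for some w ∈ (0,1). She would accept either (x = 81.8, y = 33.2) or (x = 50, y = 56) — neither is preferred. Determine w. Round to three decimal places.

w = 0.418

Equating utilities: w·81.8 + (1−w)·33.2 = w·50 + (1−w)·56.
Rearranging, 31.8·w − 22.8·(1−w) = 0.
So w/(1−w) = 22.8/31.8 = 0.7170, giving w = 22.8/(31.8+22.8) = 0.418.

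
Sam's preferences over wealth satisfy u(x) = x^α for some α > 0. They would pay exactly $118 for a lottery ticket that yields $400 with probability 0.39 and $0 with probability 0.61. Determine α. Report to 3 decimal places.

The lottery's expected utility is 0.39·u(400) + 0.61·u(0) = 0.39·400^α (since u(0) = 0 for α > 0).
Indifference: 118^α = 0.39·400^α, so (118/400)^α = 0.39.
Take logs: α = ln 0.39 / ln(118/400) ≈ 0.77132.

α ≈ 0.771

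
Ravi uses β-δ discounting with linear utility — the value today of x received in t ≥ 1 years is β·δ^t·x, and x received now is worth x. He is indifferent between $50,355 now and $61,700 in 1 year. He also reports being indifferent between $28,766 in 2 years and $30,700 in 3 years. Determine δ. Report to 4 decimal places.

The second indifference involves only future payoffs, so β cancels: β·δ^2·28766 = β·δ^3·30700, giving δ = 28766/30700 = 0.93700.

δ ≈ 0.9370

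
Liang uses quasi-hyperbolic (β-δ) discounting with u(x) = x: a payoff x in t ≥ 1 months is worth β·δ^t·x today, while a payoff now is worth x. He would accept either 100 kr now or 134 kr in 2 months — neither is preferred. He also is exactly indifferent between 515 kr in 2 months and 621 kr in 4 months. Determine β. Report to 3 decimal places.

The second indifference involves only future payoffs, so β cancels: β·δ^2·515 = β·δ^4·621, giving δ^2 = 515/621 = 0.82931, so δ = 0.91066.
The first indifference: 100 = β·δ^2·134, so β = 100/(δ^2·134) = 100/(0.82931·134) ≈ 0.900.

β ≈ 0.900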